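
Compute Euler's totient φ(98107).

88704

Factor: 98107 = 17 · 29 · 199.
φ(98107) = (17−1) · (29−1) · (199−1) = 16 · 28 · 198 = 88704.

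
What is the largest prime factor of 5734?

61

5734 = 2 · 2867
2867 = 47 · 61
61 is prime.
So 5734 = 2 · 47 · 61; the largest prime factor is 61.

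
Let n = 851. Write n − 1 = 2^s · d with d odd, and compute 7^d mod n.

851 − 1 = 850 = 2^1 · 425, so d = 425.
7^1 ≡ 7 (mod 851)
7^2 ≡ 7^2 = 49 ≡ 49 (mod 851)
7^4 ≡ 49^2 = 2401 ≡ 699 (mod 851)
7^8 ≡ 699^2 = 488601 ≡ 127 (mod 851)
7^16 ≡ 127^2 = 16129 ≡ 811 (mod 851)
7^32 ≡ 811^2 = 657721 ≡ 749 (mod 851)
7^64 ≡ 749^2 = 561001 ≡ 192 (mod 851)
7^128 ≡ 192^2 = 36864 ≡ 271 (mod 851)
7^256 ≡ 271^2 = 73441 ≡ 255 (mod 851)
425 = 256 + 128 + 32 + 8 + 1 in binary powers of 2.
So 7^425 ≡ 255 · 271 · 749 · 127 · 7 ≡ 419 (mod 851).
Squaring chain: 419; never reaches −1, so base 7 is a Miller–Rabin witness that 851 is composite.

419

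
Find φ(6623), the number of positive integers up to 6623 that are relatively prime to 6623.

6408

Factor: 6623 = 37 · 179.
φ(6623) = (37−1) · (179−1) = 36 · 178 = 6408.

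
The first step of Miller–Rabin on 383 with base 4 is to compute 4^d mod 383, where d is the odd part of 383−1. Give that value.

1

383 − 1 = 382 = 2^1 · 191, so d = 191.
4^1 ≡ 4 (mod 383)
4^2 ≡ 4^2 = 16 ≡ 16 (mod 383)
4^4 ≡ 16^2 = 256 ≡ 256 (mod 383)
4^8 ≡ 256^2 = 65536 ≡ 43 (mod 383)
4^16 ≡ 43^2 = 1849 ≡ 317 (mod 383)
4^32 ≡ 317^2 = 100489 ≡ 143 (mod 383)
4^64 ≡ 143^2 = 20449 ≡ 150 (mod 383)
4^128 ≡ 150^2 = 22500 ≡ 286 (mod 383)
191 = 128 + 32 + 16 + 8 + 4 + 2 + 1 in binary powers of 2.
So 4^191 ≡ 286 · 143 · 317 · 43 · 256 · 16 · 4 ≡ 1 (mod 383).
Since 4^d ≡ 1 (mod 383), base 4 does not prove 383 composite.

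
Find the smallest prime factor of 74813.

74813 is odd.
Digit sum 23, not divisible by 3.
Ends in 3: not divisible by 5.
7: 74813 = 7·10687 + 4
11: 74813 = 11·6801 + 2
13: 74813 = 13·5754 + 11
17: 74813 = 17·4400 + 13
19: 74813 = 19·3937 + 10
23: 74813 = 23·3252 + 17
29: 74813 = 29·2579 + 22
31: 74813 = 31·2413 + 10
37: 74813 = 37·2021 + 36
41: 74813 = 41·1824 + 29
43: 74813 = 43·1739 + 36
47: 74813 = 47·1591 + 36
53: 74813 = 53·1411 + 30
59: 74813 = 59·1268 + 1
61: 74813 = 61·1226 + 27
67: 74813 = 67·1116 + 41
71: 74813 = 71·1053 + 50
73: 74813 = 73·1024 + 61
79: 74813 = 79·947

79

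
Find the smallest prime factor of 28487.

28487 is odd.
Digit sum 29, not divisible by 3.
Ends in 7: not divisible by 5.
7: 28487 = 7·4069 + 4
11: 28487 = 11·2589 + 8
13: 28487 = 13·2191 + 4
17: 28487 = 17·1675 + 12
19: 28487 = 19·1499 + 6
23: 28487 = 23·1238 + 13
29: 28487 = 29·982 + 9
31: 28487 = 31·918 + 29
37: 28487 = 37·769 + 34
41: 28487 = 41·694 + 33
43: 28487 = 43·662 + 21
47: 28487 = 47·606 + 5
53: 28487 = 53·537 + 26
59: 28487 = 59·482 + 49
61: 28487 = 61·467

61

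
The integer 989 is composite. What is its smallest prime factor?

989 is odd.
Digit sum 26, not divisible by 3.
Ends in 9: not divisible by 5.
7: 989 = 7·141 + 2
11: 989 = 11·89 + 10
13: 989 = 13·76 + 1
17: 989 = 17·58 + 3
19: 989 = 19·52 + 1
23: 989 = 23·43

23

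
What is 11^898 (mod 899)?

11^1 ≡ 11 (mod 899)
11^2 ≡ 11^2 = 121 ≡ 121 (mod 899)
11^4 ≡ 121^2 = 14641 ≡ 257 (mod 899)
11^8 ≡ 257^2 = 66049 ≡ 422 (mod 899)
11^16 ≡ 422^2 = 178084 ≡ 82 (mod 899)
11^32 ≡ 82^2 = 6724 ≡ 431 (mod 899)
11^64 ≡ 431^2 = 185761 ≡ 567 (mod 899)
11^128 ≡ 567^2 = 321489 ≡ 546 (mod 899)
11^256 ≡ 546^2 = 298116 ≡ 547 (mod 899)
11^512 ≡ 547^2 = 299209 ≡ 741 (mod 899)
898 = 512 + 256 + 128 + 2 in binary powers of 2.
So 11^898 ≡ 741 · 547 · 546 · 121 ≡ 382 (mod 899).
Since 382 ≠ 1, base 11 is a Fermat witness: 899 is composite.

382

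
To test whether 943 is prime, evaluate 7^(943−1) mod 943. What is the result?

7^1 ≡ 7 (mod 943)
7^2 ≡ 7^2 = 49 ≡ 49 (mod 943)
7^4 ≡ 49^2 = 2401 ≡ 515 (mod 943)
7^8 ≡ 515^2 = 265225 ≡ 242 (mod 943)
7^16 ≡ 242^2 = 58564 ≡ 98 (mod 943)
7^32 ≡ 98^2 = 9604 ≡ 174 (mod 943)
7^64 ≡ 174^2 = 30276 ≡ 100 (mod 943)
7^128 ≡ 100^2 = 10000 ≡ 570 (mod 943)
7^256 ≡ 570^2 = 324900 ≡ 508 (mod 943)
7^512 ≡ 508^2 = 258064 ≡ 625 (mod 943)
942 = 512 + 256 + 128 + 32 + 8 + 4 + 2 in binary powers of 2.
So 7^942 ≡ 625 · 508 · 570 · 174 · 242 · 515 · 49 ≡ 156 (mod 943).
Since 156 ≠ 1, base 7 is a Fermat witness: 943 is composite.

156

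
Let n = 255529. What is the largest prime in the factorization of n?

71

255529 = 59 · 4331
4331 = 61 · 71
71 is prime.
So 255529 = 59 · 61 · 71; the largest prime factor is 71.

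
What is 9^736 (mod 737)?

9^1 ≡ 9 (mod 737)
9^2 ≡ 9^2 = 81 ≡ 81 (mod 737)
9^4 ≡ 81^2 = 6561 ≡ 665 (mod 737)
9^8 ≡ 665^2 = 442225 ≡ 25 (mod 737)
9^16 ≡ 25^2 = 625 ≡ 625 (mod 737)
9^32 ≡ 625^2 = 390625 ≡ 15 (mod 737)
9^64 ≡ 15^2 = 225 ≡ 225 (mod 737)
9^128 ≡ 225^2 = 50625 ≡ 509 (mod 737)
9^256 ≡ 509^2 = 259081 ≡ 394 (mod 737)
9^512 ≡ 394^2 = 155236 ≡ 466 (mod 737)
736 = 512 + 128 + 64 + 32 in binary powers of 2.
So 9^736 ≡ 466 · 509 · 225 · 15 ≡ 350 (mod 737).
Since 350 ≠ 1, base 9 is a Fermat witness: 737 is composite.

350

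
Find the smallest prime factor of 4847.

4847 is odd.
Digit sum 23, not divisible by 3.
Ends in 7: not divisible by 5.
7: 4847 = 7·692 + 3
11: 4847 = 11·440 + 7
13: 4847 = 13·372 + 11
17: 4847 = 17·285 + 2
19: 4847 = 19·255 + 2
23: 4847 = 23·210 + 17
29: 4847 = 29·167 + 4
31: 4847 = 31·156 + 11
37: 4847 = 37·131

37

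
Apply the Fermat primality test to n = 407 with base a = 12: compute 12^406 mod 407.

12

12^1 ≡ 12 (mod 407)
12^2 ≡ 12^2 = 144 ≡ 144 (mod 407)
12^4 ≡ 144^2 = 20736 ≡ 386 (mod 407)
12^8 ≡ 386^2 = 148996 ≡ 34 (mod 407)
12^16 ≡ 34^2 = 1156 ≡ 342 (mod 407)
12^32 ≡ 342^2 = 116964 ≡ 155 (mod 407)
12^64 ≡ 155^2 = 24025 ≡ 12 (mod 407)
12^128 ≡ 12^2 = 144 ≡ 144 (mod 407)
12^256 ≡ 144^2 = 20736 ≡ 386 (mod 407)
406 = 256 + 128 + 16 + 4 + 2 in binary powers of 2.
So 12^406 ≡ 386 · 144 · 342 · 386 · 144 ≡ 12 (mod 407).
Since 12 ≠ 1, base 12 is a Fermat witness: 407 is composite.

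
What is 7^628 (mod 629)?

293

7^1 ≡ 7 (mod 629)
7^2 ≡ 7^2 = 49 ≡ 49 (mod 629)
7^4 ≡ 49^2 = 2401 ≡ 514 (mod 629)
7^8 ≡ 514^2 = 264196 ≡ 16 (mod 629)
7^16 ≡ 16^2 = 256 ≡ 256 (mod 629)
7^32 ≡ 256^2 = 65536 ≡ 120 (mod 629)
7^64 ≡ 120^2 = 14400 ≡ 562 (mod 629)
7^128 ≡ 562^2 = 315844 ≡ 86 (mod 629)
7^256 ≡ 86^2 = 7396 ≡ 477 (mod 629)
7^512 ≡ 477^2 = 227529 ≡ 460 (mod 629)
628 = 512 + 64 + 32 + 16 + 4 in binary powers of 2.
So 7^628 ≡ 460 · 562 · 120 · 256 · 514 ≡ 293 (mod 629).
Since 293 ≠ 1, base 7 is a Fermat witness: 629 is composite.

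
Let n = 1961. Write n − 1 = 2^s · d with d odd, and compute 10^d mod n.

1961 − 1 = 1960 = 2^3 · 245, so d = 245.
10^1 ≡ 10 (mod 1961)
10^2 ≡ 10^2 = 100 ≡ 100 (mod 1961)
10^4 ≡ 100^2 = 10000 ≡ 195 (mod 1961)
10^8 ≡ 195^2 = 38025 ≡ 766 (mod 1961)
10^16 ≡ 766^2 = 586756 ≡ 417 (mod 1961)
10^32 ≡ 417^2 = 173889 ≡ 1321 (mod 1961)
10^64 ≡ 1321^2 = 1745041 ≡ 1712 (mod 1961)
10^128 ≡ 1712^2 = 2930944 ≡ 1210 (mod 1961)
245 = 128 + 64 + 32 + 16 + 4 + 1 in binary powers of 2.
So 10^245 ≡ 1210 · 1712 · 1321 · 417 · 195 · 10 ≡ 1210 (mod 1961).
Squaring chain: 1210 → 1194 → 1950; never reaches −1, so base 10 is a Miller–Rabin witness that 1961 is composite.

1210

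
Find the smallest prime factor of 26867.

26867 is odd.
Digit sum 29, not divisible by 3.
Ends in 7: not divisible by 5.
7: 26867 = 7·3838 + 1
11: 26867 = 11·2442 + 5
13: 26867 = 13·2066 + 9
17: 26867 = 17·1580 + 7
19: 26867 = 19·1414 + 1
23: 26867 = 23·1168 + 3
29: 26867 = 29·926 + 13
31: 26867 = 31·866 + 21
37: 26867 = 37·726 + 5
41: 26867 = 41·655 + 12
43: 26867 = 43·624 + 35
47: 26867 = 47·571 + 30
53: 26867 = 53·506 + 49
59: 26867 = 59·455 + 22
61: 26867 = 61·440 + 27
67: 26867 = 67·401

67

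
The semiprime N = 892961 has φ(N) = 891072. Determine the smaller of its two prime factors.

937

φ(n) = (p−1)(q−1) = n − (p+q) + 1, so p + q = 892961 − 891072 + 1 = 1890.
p and q are the roots of t² − 1890t + 892961 = 0.
Discriminant: 1890² − 4·892961 = 3572100 − 3571844 = 256; √256 = 16.
q = (1890 − 16)/2 = 937, p = (1890 + 16)/2 = 953.
Check: 937 · 953 = 892961.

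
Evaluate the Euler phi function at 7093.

6880

Factor: 7093 = 41 · 173.
φ(7093) = (41−1) · (173−1) = 40 · 172 = 6880.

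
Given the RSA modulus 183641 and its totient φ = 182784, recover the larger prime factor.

φ(n) = (p−1)(q−1) = n − (p+q) + 1, so p + q = 183641 − 182784 + 1 = 858.
p and q are the roots of t² − 858t + 183641 = 0.
Discriminant: 858² − 4·183641 = 736164 − 734564 = 1600; √1600 = 40.
q = (858 − 40)/2 = 409, p = (858 + 40)/2 = 449.
Check: 409 · 449 = 183641.

449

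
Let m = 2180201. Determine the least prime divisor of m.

2180201 is odd.
Digit sum 14, not divisible by 3.
Ends in 1: not divisible by 5.
7: 2180201 = 7·311457 + 2
11: 2180201 = 11·198200 + 1
13: 2180201 = 13·167707 + 10
17: 2180201 = 17·128247 + 2
19: 2180201 = 19·114747 + 8
23: 2180201 = 23·94791 + 8
29: 2180201 = 29·75179 + 10
31: 2180201 = 31·70329 + 2
37: 2180201 = 37·58924 + 13
41: 2180201 = 41·53175 + 26
43: 2180201 = 43·50702 + 15
47: 2180201 = 47·46387 + 12
53: 2180201 = 53·41135 + 46
59: 2180201 = 59·36952 + 33
61: 2180201 = 61·35741

61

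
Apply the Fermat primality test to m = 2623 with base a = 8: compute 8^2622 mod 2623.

8^1 ≡ 8 (mod 2623)
8^2 ≡ 8^2 = 64 ≡ 64 (mod 2623)
8^4 ≡ 64^2 = 4096 ≡ 1473 (mod 2623)
8^8 ≡ 1473^2 = 2169729 ≡ 508 (mod 2623)
8^16 ≡ 508^2 = 258064 ≡ 1010 (mod 2623)
8^32 ≡ 1010^2 = 1020100 ≡ 2376 (mod 2623)
8^64 ≡ 2376^2 = 5645376 ≡ 680 (mod 2623)
8^128 ≡ 680^2 = 462400 ≡ 752 (mod 2623)
8^256 ≡ 752^2 = 565504 ≡ 1559 (mod 2623)
8^512 ≡ 1559^2 = 2430481 ≡ 1583 (mod 2623)
8^1024 ≡ 1583^2 = 2505889 ≡ 924 (mod 2623)
8^2048 ≡ 924^2 = 853776 ≡ 1301 (mod 2623)
2622 = 2048 + 512 + 32 + 16 + 8 + 4 + 2 in binary powers of 2.
So 8^2622 ≡ 1301 · 1583 · 2376 · 1010 · 508 · 1473 · 64 ≡ 613 (mod 2623).
Since 613 ≠ 1, base 8 is a Fermat witness: 2623 is composite.

613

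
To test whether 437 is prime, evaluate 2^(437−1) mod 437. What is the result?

2^1 ≡ 2 (mod 437)
2^2 ≡ 2^2 = 4 ≡ 4 (mod 437)
2^4 ≡ 4^2 = 16 ≡ 16 (mod 437)
2^8 ≡ 16^2 = 256 ≡ 256 (mod 437)
2^16 ≡ 256^2 = 65536 ≡ 423 (mod 437)
2^32 ≡ 423^2 = 178929 ≡ 196 (mod 437)
2^64 ≡ 196^2 = 38416 ≡ 397 (mod 437)
2^128 ≡ 397^2 = 157609 ≡ 289 (mod 437)
2^256 ≡ 289^2 = 83521 ≡ 54 (mod 437)
436 = 256 + 128 + 32 + 16 + 4 in binary powers of 2.
So 2^436 ≡ 54 · 289 · 196 · 423 · 16 ≡ 358 (mod 437).
Since 358 ≠ 1, base 2 is a Fermat witness: 437 is composite.

358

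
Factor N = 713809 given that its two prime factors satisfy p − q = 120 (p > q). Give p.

Since p = q + 120, we have 713809 = q(q + 120), so q² + 120q − 713809 = 0.
Discriminant: 120² + 4·713809 = 14400 + 2855236 = 2869636; √2869636 = 1694.
q = (−120 + 1694)/2 = 787, and p = q + 120 = 907.
Check: 787 · 907 = 713809.

907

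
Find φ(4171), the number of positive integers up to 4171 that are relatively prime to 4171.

4032

Factor: 4171 = 43 · 97.
φ(4171) = (43−1) · (97−1) = 42 · 96 = 4032.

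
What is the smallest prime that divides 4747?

47

4747 is odd.
Digit sum 22, not divisible by 3.
Ends in 7: not divisible by 5.
7: 4747 = 7·678 + 1
11: 4747 = 11·431 + 6
13: 4747 = 13·365 + 2
17: 4747 = 17·279 + 4
19: 4747 = 19·249 + 16
23: 4747 = 23·206 + 9
29: 4747 = 29·163 + 20
31: 4747 = 31·153 + 4
37: 4747 = 37·128 + 11
41: 4747 = 41·115 + 32
43: 4747 = 43·110 + 17
47: 4747 = 47·101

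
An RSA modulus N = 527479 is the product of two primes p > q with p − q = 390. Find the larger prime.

Since p = q + 390, we have 527479 = q(q + 390), so q² + 390q − 527479 = 0.
Discriminant: 390² + 4·527479 = 152100 + 2109916 = 2262016; √2262016 = 1504.
q = (−390 + 1504)/2 = 557, and p = q + 390 = 947.
Check: 557 · 947 = 527479.

947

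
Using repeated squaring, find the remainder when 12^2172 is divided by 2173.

148

12^1 ≡ 12 (mod 2173)
12^2 ≡ 12^2 = 144 ≡ 144 (mod 2173)
12^4 ≡ 144^2 = 20736 ≡ 1179 (mod 2173)
12^8 ≡ 1179^2 = 1390041 ≡ 1494 (mod 2173)
12^16 ≡ 1494^2 = 2232036 ≡ 365 (mod 2173)
12^32 ≡ 365^2 = 133225 ≡ 672 (mod 2173)
12^64 ≡ 672^2 = 451584 ≡ 1773 (mod 2173)
12^128 ≡ 1773^2 = 3143529 ≡ 1371 (mod 2173)
12^256 ≡ 1371^2 = 1879641 ≡ 2169 (mod 2173)
12^512 ≡ 2169^2 = 4704561 ≡ 16 (mod 2173)
12^1024 ≡ 16^2 = 256 ≡ 256 (mod 2173)
12^2048 ≡ 256^2 = 65536 ≡ 346 (mod 2173)
2172 = 2048 + 64 + 32 + 16 + 8 + 4 in binary powers of 2.
So 12^2172 ≡ 346 · 1773 · 672 · 365 · 1494 · 1179 ≡ 148 (mod 2173).
Since 148 ≠ 1, base 12 is a Fermat witness: 2173 is composite.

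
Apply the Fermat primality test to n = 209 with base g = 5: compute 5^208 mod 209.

5^1 ≡ 5 (mod 209)
5^2 ≡ 5^2 = 25 ≡ 25 (mod 209)
5^4 ≡ 25^2 = 625 ≡ 207 (mod 209)
5^8 ≡ 207^2 = 42849 ≡ 4 (mod 209)
5^16 ≡ 4^2 = 16 ≡ 16 (mod 209)
5^32 ≡ 16^2 = 256 ≡ 47 (mod 209)
5^64 ≡ 47^2 = 2209 ≡ 119 (mod 209)
5^128 ≡ 119^2 = 14161 ≡ 158 (mod 209)
208 = 128 + 64 + 16 in binary powers of 2.
So 5^208 ≡ 158 · 119 · 16 ≡ 81 (mod 209).
Since 81 ≠ 1, base 5 is a Fermat witness: 209 is composite.

81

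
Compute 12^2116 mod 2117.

12^1 ≡ 12 (mod 2117)
12^2 ≡ 12^2 = 144 ≡ 144 (mod 2117)
12^4 ≡ 144^2 = 20736 ≡ 1683 (mod 2117)
12^8 ≡ 1683^2 = 2832489 ≡ 2060 (mod 2117)
12^16 ≡ 2060^2 = 4243600 ≡ 1132 (mod 2117)
12^32 ≡ 1132^2 = 1281424 ≡ 639 (mod 2117)
12^64 ≡ 639^2 = 408321 ≡ 1857 (mod 2117)
12^128 ≡ 1857^2 = 3448449 ≡ 1973 (mod 2117)
12^256 ≡ 1973^2 = 3892729 ≡ 1683 (mod 2117)
12^512 ≡ 1683^2 = 2832489 ≡ 2060 (mod 2117)
12^1024 ≡ 2060^2 = 4243600 ≡ 1132 (mod 2117)
12^2048 ≡ 1132^2 = 1281424 ≡ 639 (mod 2117)
2116 = 2048 + 64 + 4 in binary powers of 2.
So 12^2116 ≡ 639 · 1857 · 1683 ≡ 1857 (mod 2117).
Since 1857 ≠ 1, base 12 is a Fermat witness: 2117 is composite.

1857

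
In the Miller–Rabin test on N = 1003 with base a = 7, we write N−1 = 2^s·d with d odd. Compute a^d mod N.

1003 − 1 = 1002 = 2^1 · 501, so d = 501.
7^1 ≡ 7 (mod 1003)
7^2 ≡ 7^2 = 49 ≡ 49 (mod 1003)
7^4 ≡ 49^2 = 2401 ≡ 395 (mod 1003)
7^8 ≡ 395^2 = 156025 ≡ 560 (mod 1003)
7^16 ≡ 560^2 = 313600 ≡ 664 (mod 1003)
7^32 ≡ 664^2 = 440896 ≡ 579 (mod 1003)
7^64 ≡ 579^2 = 335241 ≡ 239 (mod 1003)
7^128 ≡ 239^2 = 57121 ≡ 953 (mod 1003)
7^256 ≡ 953^2 = 908209 ≡ 494 (mod 1003)
501 = 256 + 128 + 64 + 32 + 16 + 4 + 1 in binary powers of 2.
So 7^501 ≡ 494 · 953 · 239 · 579 · 664 · 395 · 7 ≡ 147 (mod 1003).
Squaring chain: 147; never reaches −1, so base 7 is a Miller–Rabin witness that 1003 is composite.

147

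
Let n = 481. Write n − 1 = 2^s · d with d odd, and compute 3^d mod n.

196

481 − 1 = 480 = 2^5 · 15, so d = 15.
3^1 ≡ 3 (mod 481)
3^2 ≡ 3^2 = 9 ≡ 9 (mod 481)
3^4 ≡ 9^2 = 81 ≡ 81 (mod 481)
3^8 ≡ 81^2 = 6561 ≡ 308 (mod 481)
15 = 8 + 4 + 2 + 1 in binary powers of 2.
So 3^15 ≡ 308 · 81 · 9 · 3 ≡ 196 (mod 481).
Squaring chain: 196 → 417 → 248 → 417 → 248; never reaches −1, so base 3 is a Miller–Rabin witness that 481 is composite.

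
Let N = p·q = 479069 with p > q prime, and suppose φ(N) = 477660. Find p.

839

φ(n) = (p−1)(q−1) = n − (p+q) + 1, so p + q = 479069 − 477660 + 1 = 1410.
p and q are the roots of t² − 1410t + 479069 = 0.
Discriminant: 1410² − 4·479069 = 1988100 − 1916276 = 71824; √71824 = 268.
q = (1410 − 268)/2 = 571, p = (1410 + 268)/2 = 839.
Check: 571 · 839 = 479069.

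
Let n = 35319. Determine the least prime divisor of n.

3

35319 is odd.
Digit sum 21, divisible by 3.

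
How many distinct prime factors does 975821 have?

975821 = 7 · 139403
139403 = 11 · 12673
12673 = 19 · 667
667 = 23 · 29
975821 = 7 · 11 · 19 · 23 · 29, which has 5 distinct prime factors.

5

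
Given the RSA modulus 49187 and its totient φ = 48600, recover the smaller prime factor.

φ(n) = (p−1)(q−1) = n − (p+q) + 1, so p + q = 49187 − 48600 + 1 = 588.
p and q are the roots of t² − 588t + 49187 = 0.
Discriminant: 588² − 4·49187 = 345744 − 196748 = 148996; √148996 = 386.
q = (588 − 386)/2 = 101, p = (588 + 386)/2 = 487.
Check: 101 · 487 = 49187.

101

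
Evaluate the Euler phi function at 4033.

3888

Factor: 4033 = 37 · 109.
φ(4033) = (37−1) · (109−1) = 36 · 108 = 3888.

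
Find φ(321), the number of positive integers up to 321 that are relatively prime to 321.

212

Factor: 321 = 3 · 107.
φ(321) = (3−1) · (107−1) = 2 · 106 = 212.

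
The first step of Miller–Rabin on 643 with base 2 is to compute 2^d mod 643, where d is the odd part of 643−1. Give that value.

642

643 − 1 = 642 = 2^1 · 321, so d = 321.
2^1 ≡ 2 (mod 643)
2^2 ≡ 2^2 = 4 ≡ 4 (mod 643)
2^4 ≡ 4^2 = 16 ≡ 16 (mod 643)
2^8 ≡ 16^2 = 256 ≡ 256 (mod 643)
2^16 ≡ 256^2 = 65536 ≡ 593 (mod 643)
2^32 ≡ 593^2 = 351649 ≡ 571 (mod 643)
2^64 ≡ 571^2 = 326041 ≡ 40 (mod 643)
2^128 ≡ 40^2 = 1600 ≡ 314 (mod 643)
2^256 ≡ 314^2 = 98596 ≡ 217 (mod 643)
321 = 256 + 64 + 1 in binary powers of 2.
So 2^321 ≡ 217 · 40 · 2 ≡ 642 (mod 643).
Since 2^d ≡ 642 (mod 643), base 2 does not prove 643 composite.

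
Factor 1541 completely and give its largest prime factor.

1541 = 23 · 67
67 is prime.
So 1541 = 23 · 67; the largest prime factor is 67.

67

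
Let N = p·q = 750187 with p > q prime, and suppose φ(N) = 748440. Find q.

φ(n) = (p−1)(q−1) = n − (p+q) + 1, so p + q = 750187 − 748440 + 1 = 1748.
p and q are the roots of t² − 1748t + 750187 = 0.
Discriminant: 1748² − 4·750187 = 3055504 − 3000748 = 54756; √54756 = 234.
q = (1748 − 234)/2 = 757, p = (1748 + 234)/2 = 991.
Check: 757 · 991 = 750187.

757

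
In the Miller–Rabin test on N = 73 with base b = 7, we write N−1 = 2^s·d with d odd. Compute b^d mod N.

10

73 − 1 = 72 = 2^3 · 9, so d = 9.
7^1 ≡ 7 (mod 73)
7^2 ≡ 7^2 = 49 ≡ 49 (mod 73)
7^4 ≡ 49^2 = 2401 ≡ 65 (mod 73)
7^8 ≡ 65^2 = 4225 ≡ 64 (mod 73)
9 = 8 + 1 in binary powers of 2.
So 7^9 ≡ 64 · 7 ≡ 10 (mod 73).
Squaring chain: 10 → 27 → 72; reaches −1, so base 7 does not prove 73 composite.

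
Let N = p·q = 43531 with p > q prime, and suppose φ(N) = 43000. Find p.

431

φ(n) = (p−1)(q−1) = n − (p+q) + 1, so p + q = 43531 − 43000 + 1 = 532.
p and q are the roots of t² − 532t + 43531 = 0.
Discriminant: 532² − 4·43531 = 283024 − 174124 = 108900; √108900 = 330.
q = (532 − 330)/2 = 101, p = (532 + 330)/2 = 431.
Check: 101 · 431 = 43531.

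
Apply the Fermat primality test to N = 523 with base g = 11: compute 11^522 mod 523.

11^1 ≡ 11 (mod 523)
11^2 ≡ 11^2 = 121 ≡ 121 (mod 523)
11^4 ≡ 121^2 = 14641 ≡ 520 (mod 523)
11^8 ≡ 520^2 = 270400 ≡ 9 (mod 523)
11^16 ≡ 9^2 = 81 ≡ 81 (mod 523)
11^32 ≡ 81^2 = 6561 ≡ 285 (mod 523)
11^64 ≡ 285^2 = 81225 ≡ 160 (mod 523)
11^128 ≡ 160^2 = 25600 ≡ 496 (mod 523)
11^256 ≡ 496^2 = 246016 ≡ 206 (mod 523)
11^512 ≡ 206^2 = 42436 ≡ 73 (mod 523)
522 = 512 + 8 + 2 in binary powers of 2.
So 11^522 ≡ 73 · 9 · 121 ≡ 1 (mod 523).
Since the result is 1, base 11 gives no evidence that 523 is composite.

1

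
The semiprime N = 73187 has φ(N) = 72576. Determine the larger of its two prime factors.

449

φ(n) = (p−1)(q−1) = n − (p+q) + 1, so p + q = 73187 − 72576 + 1 = 612.
p and q are the roots of t² − 612t + 73187 = 0.
Discriminant: 612² − 4·73187 = 374544 − 292748 = 81796; √81796 = 286.
q = (612 − 286)/2 = 163, p = (612 + 286)/2 = 449.
Check: 163 · 449 = 73187.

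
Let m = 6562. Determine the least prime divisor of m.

6562 is even: 2 divides it.

2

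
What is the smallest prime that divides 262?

2

262 is even: 2 divides it.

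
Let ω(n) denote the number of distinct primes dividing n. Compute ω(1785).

1785 = 3 · 595
595 = 5 · 119
119 = 7 · 17
1785 = 3 · 5 · 7 · 17, which has 4 distinct prime factors.

4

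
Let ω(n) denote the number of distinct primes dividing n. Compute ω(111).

111 = 3 · 37
111 = 3 · 37, which has 2 distinct prime factors.

2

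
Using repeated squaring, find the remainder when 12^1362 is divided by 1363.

12^1 ≡ 12 (mod 1363)
12^2 ≡ 12^2 = 144 ≡ 144 (mod 1363)
12^4 ≡ 144^2 = 20736 ≡ 291 (mod 1363)
12^8 ≡ 291^2 = 84681 ≡ 175 (mod 1363)
12^16 ≡ 175^2 = 30625 ≡ 639 (mod 1363)
12^32 ≡ 639^2 = 408321 ≡ 784 (mod 1363)
12^64 ≡ 784^2 = 614656 ≡ 1306 (mod 1363)
12^128 ≡ 1306^2 = 1705636 ≡ 523 (mod 1363)
12^256 ≡ 523^2 = 273529 ≡ 929 (mod 1363)
12^512 ≡ 929^2 = 863041 ≡ 262 (mod 1363)
12^1024 ≡ 262^2 = 68644 ≡ 494 (mod 1363)
1362 = 1024 + 256 + 64 + 16 + 2 in binary powers of 2.
So 12^1362 ≡ 494 · 929 · 1306 · 639 · 144 ≡ 202 (mod 1363).
Since 202 ≠ 1, base 12 is a Fermat witness: 1363 is composite.

202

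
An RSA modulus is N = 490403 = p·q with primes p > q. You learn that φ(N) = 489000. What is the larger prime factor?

751

φ(n) = (p−1)(q−1) = n − (p+q) + 1, so p + q = 490403 − 489000 + 1 = 1404.
p and q are the roots of t² − 1404t + 490403 = 0.
Discriminant: 1404² − 4·490403 = 1971216 − 1961612 = 9604; √9604 = 98.
q = (1404 − 98)/2 = 653, p = (1404 + 98)/2 = 751.
Check: 653 · 751 = 490403.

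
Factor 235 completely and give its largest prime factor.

47

235 = 5 · 47
47 is prime.
So 235 = 5 · 47; the largest prime factor is 47.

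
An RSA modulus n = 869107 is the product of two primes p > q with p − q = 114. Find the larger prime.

Since p = q + 114, we have 869107 = q(q + 114), so q² + 114q − 869107 = 0.
Discriminant: 114² + 4·869107 = 12996 + 3476428 = 3489424; √3489424 = 1868.
q = (−114 + 1868)/2 = 877, and p = q + 114 = 991.
Check: 877 · 991 = 869107.

991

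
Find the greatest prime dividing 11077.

11077 = 11 · 1007
1007 = 19 · 53
53 is prime.
So 11077 = 11 · 19 · 53; the largest prime factor is 53.

53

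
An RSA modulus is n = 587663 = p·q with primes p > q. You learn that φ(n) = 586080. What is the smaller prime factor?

φ(n) = (p−1)(q−1) = n − (p+q) + 1, so p + q = 587663 − 586080 + 1 = 1584.
p and q are the roots of t² − 1584t + 587663 = 0.
Discriminant: 1584² − 4·587663 = 2509056 − 2350652 = 158404; √158404 = 398.
q = (1584 − 398)/2 = 593, p = (1584 + 398)/2 = 991.
Check: 593 · 991 = 587663.

593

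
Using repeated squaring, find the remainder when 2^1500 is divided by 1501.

1128

2^1 ≡ 2 (mod 1501)
2^2 ≡ 2^2 = 4 ≡ 4 (mod 1501)
2^4 ≡ 4^2 = 16 ≡ 16 (mod 1501)
2^8 ≡ 16^2 = 256 ≡ 256 (mod 1501)
2^16 ≡ 256^2 = 65536 ≡ 993 (mod 1501)
2^32 ≡ 993^2 = 986049 ≡ 1393 (mod 1501)
2^64 ≡ 1393^2 = 1940449 ≡ 1157 (mod 1501)
2^128 ≡ 1157^2 = 1338649 ≡ 1258 (mod 1501)
2^256 ≡ 1258^2 = 1582564 ≡ 510 (mod 1501)
2^512 ≡ 510^2 = 260100 ≡ 427 (mod 1501)
2^1024 ≡ 427^2 = 182329 ≡ 708 (mod 1501)
1500 = 1024 + 256 + 128 + 64 + 16 + 8 + 4 in binary powers of 2.
So 2^1500 ≡ 708 · 510 · 1258 · 1157 · 993 · 256 · 16 ≡ 1128 (mod 1501).
Since 1128 ≠ 1, base 2 is a Fermat witness: 1501 is composite.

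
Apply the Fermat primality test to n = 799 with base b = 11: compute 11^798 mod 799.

332

11^1 ≡ 11 (mod 799)
11^2 ≡ 11^2 = 121 ≡ 121 (mod 799)
11^4 ≡ 121^2 = 14641 ≡ 259 (mod 799)
11^8 ≡ 259^2 = 67081 ≡ 764 (mod 799)
11^16 ≡ 764^2 = 583696 ≡ 426 (mod 799)
11^32 ≡ 426^2 = 181476 ≡ 103 (mod 799)
11^64 ≡ 103^2 = 10609 ≡ 222 (mod 799)
11^128 ≡ 222^2 = 49284 ≡ 545 (mod 799)
11^256 ≡ 545^2 = 297025 ≡ 596 (mod 799)
11^512 ≡ 596^2 = 355216 ≡ 460 (mod 799)
798 = 512 + 256 + 16 + 8 + 4 + 2 in binary powers of 2.
So 11^798 ≡ 460 · 596 · 426 · 764 · 259 · 121 ≡ 332 (mod 799).
Since 332 ≠ 1, base 11 is a Fermat witness: 799 is composite.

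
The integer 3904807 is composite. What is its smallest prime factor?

3904807 is odd.
Digit sum 31, not divisible by 3.
Ends in 7: not divisible by 5.
7: 3904807 = 7·557829 + 4
11: 3904807 = 11·354982 + 5
13: 3904807 = 13·300369 + 10
17: 3904807 = 17·229694 + 9
19: 3904807 = 19·205516 + 3
23: 3904807 = 23·169774 + 5
29: 3904807 = 29·134648 + 15
31: 3904807 = 31·125961 + 16
37: 3904807 = 37·105535 + 12
41: 3904807 = 41·95239 + 8
43: 3904807 = 43·90809 + 20
47: 3904807 = 47·83081

47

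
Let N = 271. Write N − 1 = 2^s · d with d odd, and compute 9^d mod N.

1

271 − 1 = 270 = 2^1 · 135, so d = 135.
9^1 ≡ 9 (mod 271)
9^2 ≡ 9^2 = 81 ≡ 81 (mod 271)
9^4 ≡ 81^2 = 6561 ≡ 57 (mod 271)
9^8 ≡ 57^2 = 3249 ≡ 268 (mod 271)
9^16 ≡ 268^2 = 71824 ≡ 9 (mod 271)
9^32 ≡ 9^2 = 81 ≡ 81 (mod 271)
9^64 ≡ 81^2 = 6561 ≡ 57 (mod 271)
9^128 ≡ 57^2 = 3249 ≡ 268 (mod 271)
135 = 128 + 4 + 2 + 1 in binary powers of 2.
So 9^135 ≡ 268 · 57 · 81 · 9 ≡ 1 (mod 271).
Since 9^d ≡ 1 (mod 271), base 9 does not prove 271 composite.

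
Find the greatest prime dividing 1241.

73

1241 = 17 · 73
73 is prime.
So 1241 = 17 · 73; the largest prime factor is 73.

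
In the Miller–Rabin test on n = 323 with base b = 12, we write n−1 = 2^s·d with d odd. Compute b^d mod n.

46

323 − 1 = 322 = 2^1 · 161, so d = 161.
12^1 ≡ 12 (mod 323)
12^2 ≡ 12^2 = 144 ≡ 144 (mod 323)
12^4 ≡ 144^2 = 20736 ≡ 64 (mod 323)
12^8 ≡ 64^2 = 4096 ≡ 220 (mod 323)
12^16 ≡ 220^2 = 48400 ≡ 273 (mod 323)
12^32 ≡ 273^2 = 74529 ≡ 239 (mod 323)
12^64 ≡ 239^2 = 57121 ≡ 273 (mod 323)
12^128 ≡ 273^2 = 74529 ≡ 239 (mod 323)
161 = 128 + 32 + 1 in binary powers of 2.
So 12^161 ≡ 239 · 239 · 12 ≡ 46 (mod 323).
Squaring chain: 46; never reaches −1, so base 12 is a Miller–Rabin witness that 323 is composite.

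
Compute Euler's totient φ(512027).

487080

Factor: 512027 = 31 · 83 · 199.
φ(512027) = (31−1) · (83−1) · (199−1) = 30 · 82 · 198 = 487080.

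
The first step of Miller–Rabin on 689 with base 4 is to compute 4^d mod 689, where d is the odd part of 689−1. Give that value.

433

689 − 1 = 688 = 2^4 · 43, so d = 43.
4^1 ≡ 4 (mod 689)
4^2 ≡ 4^2 = 16 ≡ 16 (mod 689)
4^4 ≡ 16^2 = 256 ≡ 256 (mod 689)
4^8 ≡ 256^2 = 65536 ≡ 81 (mod 689)
4^16 ≡ 81^2 = 6561 ≡ 360 (mod 689)
4^32 ≡ 360^2 = 129600 ≡ 68 (mod 689)
43 = 32 + 8 + 2 + 1 in binary powers of 2.
So 4^43 ≡ 68 · 81 · 16 · 4 ≡ 433 (mod 689).
Squaring chain: 433 → 81 → 360 → 68; never reaches −1, so base 4 is a Miller–Rabin witness that 689 is composite.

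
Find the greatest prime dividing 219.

73

219 = 3 · 73
73 is prime.
So 219 = 3 · 73; the largest prime factor is 73.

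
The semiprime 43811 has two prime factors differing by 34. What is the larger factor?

Since p = q + 34, we have 43811 = q(q + 34), so q² + 34q − 43811 = 0.
Discriminant: 34² + 4·43811 = 1156 + 175244 = 176400; √176400 = 420.
q = (−34 + 420)/2 = 193, and p = q + 34 = 227.
Check: 193 · 227 = 43811.

227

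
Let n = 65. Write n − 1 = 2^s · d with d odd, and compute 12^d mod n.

12

65 − 1 = 64 = 2^6 · 1, so d = 1.
12^1 ≡ 12 (mod 65)
1 = 1 in binary powers of 2.
So 12^1 ≡ 12 ≡ 12 (mod 65).
Squaring chain: 12 → 14 → 1 → 1 → 1 → 1; never reaches −1, so base 12 is a Miller–Rabin witness that 65 is composite.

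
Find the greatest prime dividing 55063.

79

55063 = 17 · 3239
3239 = 41 · 79
79 is prime.
So 55063 = 17 · 41 · 79; the largest prime factor is 79.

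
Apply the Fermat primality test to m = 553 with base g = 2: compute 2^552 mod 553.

2^1 ≡ 2 (mod 553)
2^2 ≡ 2^2 = 4 ≡ 4 (mod 553)
2^4 ≡ 4^2 = 16 ≡ 16 (mod 553)
2^8 ≡ 16^2 = 256 ≡ 256 (mod 553)
2^16 ≡ 256^2 = 65536 ≡ 282 (mod 553)
2^32 ≡ 282^2 = 79524 ≡ 445 (mod 553)
2^64 ≡ 445^2 = 198025 ≡ 51 (mod 553)
2^128 ≡ 51^2 = 2601 ≡ 389 (mod 553)
2^256 ≡ 389^2 = 151321 ≡ 352 (mod 553)
2^512 ≡ 352^2 = 123904 ≡ 32 (mod 553)
552 = 512 + 32 + 8 in binary powers of 2.
So 2^552 ≡ 32 · 445 · 256 ≡ 64 (mod 553).
Since 64 ≠ 1, base 2 is a Fermat witness: 553 is composite.

64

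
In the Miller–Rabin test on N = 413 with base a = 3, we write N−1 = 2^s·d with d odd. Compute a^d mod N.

262

413 − 1 = 412 = 2^2 · 103, so d = 103.
3^1 ≡ 3 (mod 413)
3^2 ≡ 3^2 = 9 ≡ 9 (mod 413)
3^4 ≡ 9^2 = 81 ≡ 81 (mod 413)
3^8 ≡ 81^2 = 6561 ≡ 366 (mod 413)
3^16 ≡ 366^2 = 133956 ≡ 144 (mod 413)
3^32 ≡ 144^2 = 20736 ≡ 86 (mod 413)
3^64 ≡ 86^2 = 7396 ≡ 375 (mod 413)
103 = 64 + 32 + 4 + 2 + 1 in binary powers of 2.
So 3^103 ≡ 375 · 86 · 81 · 9 · 3 ≡ 262 (mod 413).
Squaring chain: 262 → 86; never reaches −1, so base 3 is a Miller–Rabin witness that 413 is composite.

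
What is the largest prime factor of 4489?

67

4489 = 67 · 67
67 = 67 · 1
So 4489 = 67^2; the largest prime factor is 67.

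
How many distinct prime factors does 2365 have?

2365 = 5 · 473
473 = 11 · 43
2365 = 5 · 11 · 43, which has 3 distinct prime factors.

3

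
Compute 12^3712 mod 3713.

3698

12^1 ≡ 12 (mod 3713)
12^2 ≡ 12^2 = 144 ≡ 144 (mod 3713)
12^4 ≡ 144^2 = 20736 ≡ 2171 (mod 3713)
12^8 ≡ 2171^2 = 4713241 ≡ 1444 (mod 3713)
12^16 ≡ 1444^2 = 2085136 ≡ 2143 (mod 3713)
12^32 ≡ 2143^2 = 4592449 ≡ 3181 (mod 3713)
12^64 ≡ 3181^2 = 10118761 ≡ 836 (mod 3713)
12^128 ≡ 836^2 = 698896 ≡ 852 (mod 3713)
12^256 ≡ 852^2 = 725904 ≡ 1869 (mod 3713)
12^512 ≡ 1869^2 = 3493161 ≡ 2941 (mod 3713)
12^1024 ≡ 2941^2 = 8649481 ≡ 1904 (mod 3713)
12^2048 ≡ 1904^2 = 3625216 ≡ 1328 (mod 3713)
3712 = 2048 + 1024 + 512 + 128 in binary powers of 2.
So 12^3712 ≡ 1328 · 1904 · 2941 · 852 ≡ 3698 (mod 3713).
Since 3698 ≠ 1, base 12 is a Fermat witness: 3713 is composite.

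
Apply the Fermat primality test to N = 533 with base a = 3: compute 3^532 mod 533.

81

3^1 ≡ 3 (mod 533)
3^2 ≡ 3^2 = 9 ≡ 9 (mod 533)
3^4 ≡ 9^2 = 81 ≡ 81 (mod 533)
3^8 ≡ 81^2 = 6561 ≡ 165 (mod 533)
3^16 ≡ 165^2 = 27225 ≡ 42 (mod 533)
3^32 ≡ 42^2 = 1764 ≡ 165 (mod 533)
3^64 ≡ 165^2 = 27225 ≡ 42 (mod 533)
3^128 ≡ 42^2 = 1764 ≡ 165 (mod 533)
3^256 ≡ 165^2 = 27225 ≡ 42 (mod 533)
3^512 ≡ 42^2 = 1764 ≡ 165 (mod 533)
532 = 512 + 16 + 4 in binary powers of 2.
So 3^532 ≡ 165 · 42 · 81 ≡ 81 (mod 533).
Since 81 ≠ 1, base 3 is a Fermat witness: 533 is composite.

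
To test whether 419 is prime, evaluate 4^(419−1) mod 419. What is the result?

1

4^1 ≡ 4 (mod 419)
4^2 ≡ 4^2 = 16 ≡ 16 (mod 419)
4^4 ≡ 16^2 = 256 ≡ 256 (mod 419)
4^8 ≡ 256^2 = 65536 ≡ 172 (mod 419)
4^16 ≡ 172^2 = 29584 ≡ 254 (mod 419)
4^32 ≡ 254^2 = 64516 ≡ 409 (mod 419)
4^64 ≡ 409^2 = 167281 ≡ 100 (mod 419)
4^128 ≡ 100^2 = 10000 ≡ 363 (mod 419)
4^256 ≡ 363^2 = 131769 ≡ 203 (mod 419)
418 = 256 + 128 + 32 + 2 in binary powers of 2.
So 4^418 ≡ 203 · 363 · 409 · 16 ≡ 1 (mod 419).
Since the result is 1, base 4 gives no evidence that 419 is composite.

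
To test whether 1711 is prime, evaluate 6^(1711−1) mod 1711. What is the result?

993

6^1 ≡ 6 (mod 1711)
6^2 ≡ 6^2 = 36 ≡ 36 (mod 1711)
6^4 ≡ 36^2 = 1296 ≡ 1296 (mod 1711)
6^8 ≡ 1296^2 = 1679616 ≡ 1125 (mod 1711)
6^16 ≡ 1125^2 = 1265625 ≡ 1196 (mod 1711)
6^32 ≡ 1196^2 = 1430416 ≡ 20 (mod 1711)
6^64 ≡ 20^2 = 400 ≡ 400 (mod 1711)
6^128 ≡ 400^2 = 160000 ≡ 877 (mod 1711)
6^256 ≡ 877^2 = 769129 ≡ 890 (mod 1711)
6^512 ≡ 890^2 = 792100 ≡ 1618 (mod 1711)
6^1024 ≡ 1618^2 = 2617924 ≡ 94 (mod 1711)
1710 = 1024 + 512 + 128 + 32 + 8 + 4 + 2 in binary powers of 2.
So 6^1710 ≡ 94 · 1618 · 877 · 20 · 1125 · 1296 · 36 ≡ 993 (mod 1711).
Since 993 ≠ 1, base 6 is a Fermat witness: 1711 is composite.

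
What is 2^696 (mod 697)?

2^1 ≡ 2 (mod 697)
2^2 ≡ 2^2 = 4 ≡ 4 (mod 697)
2^4 ≡ 4^2 = 16 ≡ 16 (mod 697)
2^8 ≡ 16^2 = 256 ≡ 256 (mod 697)
2^16 ≡ 256^2 = 65536 ≡ 18 (mod 697)
2^32 ≡ 18^2 = 324 ≡ 324 (mod 697)
2^64 ≡ 324^2 = 104976 ≡ 426 (mod 697)
2^128 ≡ 426^2 = 181476 ≡ 256 (mod 697)
2^256 ≡ 256^2 = 65536 ≡ 18 (mod 697)
2^512 ≡ 18^2 = 324 ≡ 324 (mod 697)
696 = 512 + 128 + 32 + 16 + 8 in binary powers of 2.
So 2^696 ≡ 324 · 256 · 324 · 18 · 256 ≡ 18 (mod 697).
Since 18 ≠ 1, base 2 is a Fermat witness: 697 is composite.

18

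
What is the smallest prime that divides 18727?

18727 is odd.
Digit sum 25, not divisible by 3.
Ends in 7: not divisible by 5.
7: 18727 = 7·2675 + 2
11: 18727 = 11·1702 + 5
13: 18727 = 13·1440 + 7
17: 18727 = 17·1101 + 10
19: 18727 = 19·985 + 12
23: 18727 = 23·814 + 5
29: 18727 = 29·645 + 22
31: 18727 = 31·604 + 3
37: 18727 = 37·506 + 5
41: 18727 = 41·456 + 31
43: 18727 = 43·435 + 22
47: 18727 = 47·398 + 21
53: 18727 = 53·353 + 18
59: 18727 = 59·317 + 24
61: 18727 = 61·307

61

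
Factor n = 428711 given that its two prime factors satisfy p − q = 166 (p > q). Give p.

743

Since p = q + 166, we have 428711 = q(q + 166), so q² + 166q − 428711 = 0.
Discriminant: 166² + 4·428711 = 27556 + 1714844 = 1742400; √1742400 = 1320.
q = (−166 + 1320)/2 = 577, and p = q + 166 = 743.
Check: 577 · 743 = 428711.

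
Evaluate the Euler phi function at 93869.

87696

Factor: 93869 = 37 · 43 · 59.
φ(93869) = (37−1) · (43−1) · (59−1) = 36 · 42 · 58 = 87696.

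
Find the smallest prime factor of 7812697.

7812697 is odd.
Digit sum 40, not divisible by 3.
Ends in 7: not divisible by 5.
7: 7812697 = 7·1116099 + 4
11: 7812697 = 11·710245 + 2
13: 7812697 = 13·600976 + 9
17: 7812697 = 17·459570 + 7
19: 7812697 = 19·411194 + 11
23: 7812697 = 23·339682 + 11
29: 7812697 = 29·269403 + 10
31: 7812697 = 31·252022 + 15
37: 7812697 = 37·211153 + 36
41: 7812697 = 41·190553 + 24
43: 7812697 = 43·181690 + 27
47: 7812697 = 47·166227 + 28
53: 7812697 = 53·147409 + 20
59: 7812697 = 59·132418 + 35
61: 7812697 = 61·128077

61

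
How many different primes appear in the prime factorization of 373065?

373065 = 3 · 124355
124355 = 5 · 24871
24871 = 7 · 3553
3553 = 11 · 323
323 = 17 · 19
373065 = 3 · 5 · 7 · 11 · 17 · 19, which has 6 distinct prime factors.

6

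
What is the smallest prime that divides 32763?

3

32763 is odd.
Digit sum 21, divisible by 3.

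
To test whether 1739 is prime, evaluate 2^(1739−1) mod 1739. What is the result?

2^1 ≡ 2 (mod 1739)
2^2 ≡ 2^2 = 4 ≡ 4 (mod 1739)
2^4 ≡ 4^2 = 16 ≡ 16 (mod 1739)
2^8 ≡ 16^2 = 256 ≡ 256 (mod 1739)
2^16 ≡ 256^2 = 65536 ≡ 1193 (mod 1739)
2^32 ≡ 1193^2 = 1423249 ≡ 747 (mod 1739)
2^64 ≡ 747^2 = 558009 ≡ 1529 (mod 1739)
2^128 ≡ 1529^2 = 2337841 ≡ 625 (mod 1739)
2^256 ≡ 625^2 = 390625 ≡ 1089 (mod 1739)
2^512 ≡ 1089^2 = 1185921 ≡ 1662 (mod 1739)
2^1024 ≡ 1662^2 = 2762244 ≡ 712 (mod 1739)
1738 = 1024 + 512 + 128 + 64 + 8 + 2 in binary powers of 2.
So 2^1738 ≡ 712 · 1662 · 625 · 1529 · 256 · 4 ≡ 1283 (mod 1739).
Since 1283 ≠ 1, base 2 is a Fermat witness: 1739 is composite.

1283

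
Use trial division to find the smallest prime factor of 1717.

1717 is odd.
Digit sum 16, not divisible by 3.
Ends in 7: not divisible by 5.
7: 1717 = 7·245 + 2
11: 1717 = 11·156 + 1
13: 1717 = 13·132 + 1
17: 1717 = 17·101

17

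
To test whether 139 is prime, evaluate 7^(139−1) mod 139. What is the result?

7^1 ≡ 7 (mod 139)
7^2 ≡ 7^2 = 49 ≡ 49 (mod 139)
7^4 ≡ 49^2 = 2401 ≡ 38 (mod 139)
7^8 ≡ 38^2 = 1444 ≡ 54 (mod 139)
7^16 ≡ 54^2 = 2916 ≡ 136 (mod 139)
7^32 ≡ 136^2 = 18496 ≡ 9 (mod 139)
7^64 ≡ 9^2 = 81 ≡ 81 (mod 139)
7^128 ≡ 81^2 = 6561 ≡ 28 (mod 139)
138 = 128 + 8 + 2 in binary powers of 2.
So 7^138 ≡ 28 · 54 · 49 ≡ 1 (mod 139).
Since the result is 1, base 7 gives no evidence that 139 is composite.

1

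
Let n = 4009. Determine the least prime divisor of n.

19

4009 is odd.
Digit sum 13, not divisible by 3.
Ends in 9: not divisible by 5.
7: 4009 = 7·572 + 5
11: 4009 = 11·364 + 5
13: 4009 = 13·308 + 5
17: 4009 = 17·235 + 14
19: 4009 = 19·211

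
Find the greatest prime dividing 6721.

47

6721 = 11 · 611
611 = 13 · 47
47 is prime.
So 6721 = 11 · 13 · 47; the largest prime factor is 47.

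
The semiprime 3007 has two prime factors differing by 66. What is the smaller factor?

31

Since p = q + 66, we have 3007 = q(q + 66), so q² + 66q − 3007 = 0.
Discriminant: 66² + 4·3007 = 4356 + 12028 = 16384; √16384 = 128.
q = (−66 + 128)/2 = 31, and p = q + 66 = 97.
Check: 31 · 97 = 3007.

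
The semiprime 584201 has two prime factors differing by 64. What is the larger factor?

797

Since p = q + 64, we have 584201 = q(q + 64), so q² + 64q − 584201 = 0.
Discriminant: 64² + 4·584201 = 4096 + 2336804 = 2340900; √2340900 = 1530.
q = (−64 + 1530)/2 = 733, and p = q + 64 = 797.
Check: 733 · 797 = 584201.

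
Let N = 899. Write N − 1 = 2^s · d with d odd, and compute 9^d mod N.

899 − 1 = 898 = 2^1 · 449, so d = 449.
9^1 ≡ 9 (mod 899)
9^2 ≡ 9^2 = 81 ≡ 81 (mod 899)
9^4 ≡ 81^2 = 6561 ≡ 268 (mod 899)
9^8 ≡ 268^2 = 71824 ≡ 803 (mod 899)
9^16 ≡ 803^2 = 644809 ≡ 226 (mod 899)
9^32 ≡ 226^2 = 51076 ≡ 732 (mod 899)
9^64 ≡ 732^2 = 535824 ≡ 20 (mod 899)
9^128 ≡ 20^2 = 400 ≡ 400 (mod 899)
9^256 ≡ 400^2 = 160000 ≡ 877 (mod 899)
449 = 256 + 128 + 64 + 1 in binary powers of 2.
So 9^449 ≡ 877 · 400 · 20 · 9 ≡ 38 (mod 899).
Squaring chain: 38; never reaches −1, so base 9 is a Miller–Rabin witness that 899 is composite.

38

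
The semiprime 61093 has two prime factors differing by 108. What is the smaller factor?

Since p = q + 108, we have 61093 = q(q + 108), so q² + 108q − 61093 = 0.
Discriminant: 108² + 4·61093 = 11664 + 244372 = 256036; √256036 = 506.
q = (−108 + 506)/2 = 199, and p = q + 108 = 307.
Check: 199 · 307 = 61093.

199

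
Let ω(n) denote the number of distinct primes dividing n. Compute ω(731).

2

731 = 17 · 43
731 = 17 · 43, which has 2 distinct prime factors.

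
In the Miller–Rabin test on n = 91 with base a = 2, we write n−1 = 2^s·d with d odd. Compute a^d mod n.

91 − 1 = 90 = 2^1 · 45, so d = 45.
2^1 ≡ 2 (mod 91)
2^2 ≡ 2^2 = 4 ≡ 4 (mod 91)
2^4 ≡ 4^2 = 16 ≡ 16 (mod 91)
2^8 ≡ 16^2 = 256 ≡ 74 (mod 91)
2^16 ≡ 74^2 = 5476 ≡ 16 (mod 91)
2^32 ≡ 16^2 = 256 ≡ 74 (mod 91)
45 = 32 + 8 + 4 + 1 in binary powers of 2.
So 2^45 ≡ 74 · 74 · 16 · 2 ≡ 57 (mod 91).
Squaring chain: 57; never reaches −1, so base 2 is a Miller–Rabin witness that 91 is composite.

57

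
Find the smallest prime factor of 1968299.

1968299 is odd.
Digit sum 44, not divisible by 3.
Ends in 9: not divisible by 5.
7: 1968299 = 7·281185 + 4
11: 1968299 = 11·178936 + 3
13: 1968299 = 13·151407 + 8
17: 1968299 = 17·115782 + 5
19: 1968299 = 19·103594 + 13
23: 1968299 = 23·85578 + 5
29: 1968299 = 29·67872 + 11
31: 1968299 = 31·63493 + 16
37: 1968299 = 37·53197 + 10
41: 1968299 = 41·48007 + 12
43: 1968299 = 43·45774 + 17
47: 1968299 = 47·41878 + 33
53: 1968299 = 53·37137 + 38
59: 1968299 = 59·33361

59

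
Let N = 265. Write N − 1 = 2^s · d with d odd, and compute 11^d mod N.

131

265 − 1 = 264 = 2^3 · 33, so d = 33.
11^1 ≡ 11 (mod 265)
11^2 ≡ 11^2 = 121 ≡ 121 (mod 265)
11^4 ≡ 121^2 = 14641 ≡ 66 (mod 265)
11^8 ≡ 66^2 = 4356 ≡ 116 (mod 265)
11^16 ≡ 116^2 = 13456 ≡ 206 (mod 265)
11^32 ≡ 206^2 = 42436 ≡ 36 (mod 265)
33 = 32 + 1 in binary powers of 2.
So 11^33 ≡ 36 · 11 ≡ 131 (mod 265).
Squaring chain: 131 → 201 → 121; never reaches −1, so base 11 is a Miller–Rabin witness that 265 is composite.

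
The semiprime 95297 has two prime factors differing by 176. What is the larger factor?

Since p = q + 176, we have 95297 = q(q + 176), so q² + 176q − 95297 = 0.
Discriminant: 176² + 4·95297 = 30976 + 381188 = 412164; √412164 = 642.
q = (−176 + 642)/2 = 233, and p = q + 176 = 409.
Check: 233 · 409 = 95297.

409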